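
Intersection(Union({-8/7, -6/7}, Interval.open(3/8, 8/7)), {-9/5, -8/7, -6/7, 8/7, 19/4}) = {-8/7, -6/7}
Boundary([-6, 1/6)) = {-6, 1/6}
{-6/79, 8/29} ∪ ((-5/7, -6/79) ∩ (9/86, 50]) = {-6/79, 8/29}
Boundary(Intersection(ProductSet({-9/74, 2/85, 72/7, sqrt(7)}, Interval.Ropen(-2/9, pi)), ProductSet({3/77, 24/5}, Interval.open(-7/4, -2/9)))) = EmptySet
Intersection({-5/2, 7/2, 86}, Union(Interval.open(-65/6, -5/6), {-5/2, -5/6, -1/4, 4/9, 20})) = {-5/2}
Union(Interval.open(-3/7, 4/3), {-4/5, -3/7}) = Union({-4/5}, Interval.Ropen(-3/7, 4/3))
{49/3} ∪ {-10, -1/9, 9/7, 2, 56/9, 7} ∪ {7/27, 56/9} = {-10, -1/9, 7/27, 9/7, 2, 56/9, 7, 49/3}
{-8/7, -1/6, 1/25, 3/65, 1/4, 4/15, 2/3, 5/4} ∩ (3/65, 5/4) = {1/4, 4/15, 2/3}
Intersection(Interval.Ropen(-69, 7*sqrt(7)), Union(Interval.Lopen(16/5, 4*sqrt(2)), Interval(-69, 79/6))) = Interval(-69, 79/6)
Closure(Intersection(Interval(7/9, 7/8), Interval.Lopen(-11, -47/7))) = EmptySet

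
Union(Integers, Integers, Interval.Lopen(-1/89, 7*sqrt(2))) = Union(Integers, Interval.Lopen(-1/89, 7*sqrt(2)))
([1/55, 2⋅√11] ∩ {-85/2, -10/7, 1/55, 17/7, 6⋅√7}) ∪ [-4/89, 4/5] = [-4/89, 4/5] ∪ {17/7}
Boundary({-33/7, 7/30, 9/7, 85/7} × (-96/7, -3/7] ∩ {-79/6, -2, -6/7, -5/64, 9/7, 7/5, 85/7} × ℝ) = {9/7, 85/7} × [-96/7, -3/7]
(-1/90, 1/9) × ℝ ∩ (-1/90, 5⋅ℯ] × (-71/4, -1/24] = (-1/90, 1/9) × (-71/4, -1/24]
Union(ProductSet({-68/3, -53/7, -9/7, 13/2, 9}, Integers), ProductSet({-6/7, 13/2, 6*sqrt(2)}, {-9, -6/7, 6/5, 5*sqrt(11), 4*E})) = Union(ProductSet({-6/7, 13/2, 6*sqrt(2)}, {-9, -6/7, 6/5, 5*sqrt(11), 4*E}), ProductSet({-68/3, -53/7, -9/7, 13/2, 9}, Integers))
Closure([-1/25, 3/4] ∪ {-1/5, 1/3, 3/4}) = {-1/5} ∪ [-1/25, 3/4]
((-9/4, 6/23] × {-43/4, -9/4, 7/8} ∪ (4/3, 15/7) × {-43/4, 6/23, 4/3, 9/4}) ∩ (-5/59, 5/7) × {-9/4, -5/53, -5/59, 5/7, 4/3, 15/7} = (-5/59, 6/23] × {-9/4}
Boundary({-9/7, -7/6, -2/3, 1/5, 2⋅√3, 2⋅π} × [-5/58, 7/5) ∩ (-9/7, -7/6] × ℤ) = {-7/6} × {0, 1}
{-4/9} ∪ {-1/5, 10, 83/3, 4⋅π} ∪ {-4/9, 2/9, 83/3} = {-4/9, -1/5, 2/9, 10, 83/3, 4⋅π}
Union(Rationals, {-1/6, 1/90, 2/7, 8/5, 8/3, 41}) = Rationals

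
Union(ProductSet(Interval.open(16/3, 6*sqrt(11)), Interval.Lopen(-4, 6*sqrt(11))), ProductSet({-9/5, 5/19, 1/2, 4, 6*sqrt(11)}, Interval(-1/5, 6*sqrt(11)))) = Union(ProductSet({-9/5, 5/19, 1/2, 4, 6*sqrt(11)}, Interval(-1/5, 6*sqrt(11))), ProductSet(Interval.open(16/3, 6*sqrt(11)), Interval.Lopen(-4, 6*sqrt(11))))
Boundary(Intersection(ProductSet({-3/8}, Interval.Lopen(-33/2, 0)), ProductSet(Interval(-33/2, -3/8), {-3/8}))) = ProductSet({-3/8}, {-3/8})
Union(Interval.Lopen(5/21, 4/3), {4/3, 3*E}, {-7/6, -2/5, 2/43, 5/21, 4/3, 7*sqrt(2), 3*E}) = Union({-7/6, -2/5, 2/43, 7*sqrt(2), 3*E}, Interval(5/21, 4/3))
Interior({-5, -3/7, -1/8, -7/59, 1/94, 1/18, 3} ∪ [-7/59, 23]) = (-7/59, 23)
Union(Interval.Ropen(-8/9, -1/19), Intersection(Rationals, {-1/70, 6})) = Union({-1/70, 6}, Interval.Ropen(-8/9, -1/19))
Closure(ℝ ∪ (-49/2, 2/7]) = (-∞, ∞)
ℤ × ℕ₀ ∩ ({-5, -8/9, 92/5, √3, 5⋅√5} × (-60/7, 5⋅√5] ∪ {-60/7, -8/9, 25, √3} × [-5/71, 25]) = ({-5} × {0, 1, …, 11}) ∪ ({25} × {0, 1, …, 25})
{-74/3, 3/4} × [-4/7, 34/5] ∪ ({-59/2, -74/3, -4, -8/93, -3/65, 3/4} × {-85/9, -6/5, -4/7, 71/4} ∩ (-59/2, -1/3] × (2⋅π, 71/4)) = {-74/3, 3/4} × [-4/7, 34/5]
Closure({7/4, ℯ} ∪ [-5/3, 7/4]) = [-5/3, 7/4] ∪ {ℯ}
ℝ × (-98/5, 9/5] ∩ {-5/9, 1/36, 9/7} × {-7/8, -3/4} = {-5/9, 1/36, 9/7} × {-7/8, -3/4}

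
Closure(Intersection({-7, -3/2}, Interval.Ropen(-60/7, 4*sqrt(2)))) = {-7, -3/2}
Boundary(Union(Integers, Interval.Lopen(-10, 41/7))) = Union(Complement(Integers, Interval.open(-10, 41/7)), {41/7})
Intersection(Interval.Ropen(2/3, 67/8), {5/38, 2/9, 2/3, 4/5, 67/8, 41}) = {2/3, 4/5}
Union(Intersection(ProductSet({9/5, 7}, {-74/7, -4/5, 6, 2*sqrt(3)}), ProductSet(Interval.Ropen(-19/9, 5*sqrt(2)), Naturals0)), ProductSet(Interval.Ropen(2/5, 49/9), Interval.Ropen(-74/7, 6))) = Union(ProductSet({9/5, 7}, {6}), ProductSet(Interval.Ropen(2/5, 49/9), Interval.Ropen(-74/7, 6)))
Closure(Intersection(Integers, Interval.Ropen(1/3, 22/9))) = Range(1, 3, 1)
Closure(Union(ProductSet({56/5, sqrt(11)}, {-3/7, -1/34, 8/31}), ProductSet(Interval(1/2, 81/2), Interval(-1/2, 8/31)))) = ProductSet(Interval(1/2, 81/2), Interval(-1/2, 8/31))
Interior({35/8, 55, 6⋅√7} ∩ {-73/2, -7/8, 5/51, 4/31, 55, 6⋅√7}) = ∅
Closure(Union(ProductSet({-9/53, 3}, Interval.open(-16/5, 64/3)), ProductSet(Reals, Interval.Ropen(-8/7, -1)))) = Union(ProductSet({-9/53, 3}, Interval(-16/5, 64/3)), ProductSet(Reals, Interval(-8/7, -1)))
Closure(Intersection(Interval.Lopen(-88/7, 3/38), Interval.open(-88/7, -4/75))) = Interval(-88/7, -4/75)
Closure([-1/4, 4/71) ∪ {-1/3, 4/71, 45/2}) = {-1/3, 45/2} ∪ [-1/4, 4/71]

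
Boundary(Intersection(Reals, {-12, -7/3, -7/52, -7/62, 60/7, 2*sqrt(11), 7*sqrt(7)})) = {-12, -7/3, -7/52, -7/62, 60/7, 2*sqrt(11), 7*sqrt(7)}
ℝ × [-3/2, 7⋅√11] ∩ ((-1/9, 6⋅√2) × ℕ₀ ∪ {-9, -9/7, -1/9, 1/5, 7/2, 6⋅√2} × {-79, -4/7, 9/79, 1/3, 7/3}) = ((-1/9, 6⋅√2) × {0, 1, …, 23}) ∪ ({-9, -9/7, -1/9, 1/5, 7/2, 6⋅√2} × {-4/7, 9/79, 1/3, 7/3})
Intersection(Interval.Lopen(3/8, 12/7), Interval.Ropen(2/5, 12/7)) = Interval.Ropen(2/5, 12/7)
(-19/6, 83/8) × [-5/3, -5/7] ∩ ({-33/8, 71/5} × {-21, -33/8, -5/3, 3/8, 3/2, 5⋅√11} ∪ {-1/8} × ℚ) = {-1/8} × (ℚ ∩ [-5/3, -5/7])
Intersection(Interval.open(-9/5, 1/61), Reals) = Interval.open(-9/5, 1/61)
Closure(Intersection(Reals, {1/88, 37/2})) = {1/88, 37/2}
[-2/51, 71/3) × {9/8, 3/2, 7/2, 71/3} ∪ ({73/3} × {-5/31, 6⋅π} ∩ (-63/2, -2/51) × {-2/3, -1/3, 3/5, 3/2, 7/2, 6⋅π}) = [-2/51, 71/3) × {9/8, 3/2, 7/2, 71/3}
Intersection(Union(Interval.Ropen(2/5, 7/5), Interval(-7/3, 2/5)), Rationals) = Intersection(Interval.Ropen(-7/3, 7/5), Rationals)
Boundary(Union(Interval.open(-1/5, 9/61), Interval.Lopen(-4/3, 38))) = {-4/3, 38}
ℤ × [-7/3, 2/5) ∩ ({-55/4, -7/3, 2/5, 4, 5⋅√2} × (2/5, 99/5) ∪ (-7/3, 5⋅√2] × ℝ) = {-2, -1, …, 7} × [-7/3, 2/5)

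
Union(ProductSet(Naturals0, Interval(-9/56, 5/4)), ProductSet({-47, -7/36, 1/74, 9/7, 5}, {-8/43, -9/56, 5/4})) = Union(ProductSet({-47, -7/36, 1/74, 9/7, 5}, {-8/43, -9/56, 5/4}), ProductSet(Naturals0, Interval(-9/56, 5/4)))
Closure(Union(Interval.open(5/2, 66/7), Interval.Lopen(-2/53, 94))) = Interval(-2/53, 94)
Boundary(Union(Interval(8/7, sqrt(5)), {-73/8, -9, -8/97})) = {-73/8, -9, -8/97, 8/7, sqrt(5)}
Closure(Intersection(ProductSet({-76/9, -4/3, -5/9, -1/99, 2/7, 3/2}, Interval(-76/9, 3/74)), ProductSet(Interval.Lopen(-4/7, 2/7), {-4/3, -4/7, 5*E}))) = ProductSet({-5/9, -1/99, 2/7}, {-4/3, -4/7})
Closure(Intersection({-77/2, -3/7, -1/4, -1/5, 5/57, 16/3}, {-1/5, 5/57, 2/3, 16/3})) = {-1/5, 5/57, 16/3}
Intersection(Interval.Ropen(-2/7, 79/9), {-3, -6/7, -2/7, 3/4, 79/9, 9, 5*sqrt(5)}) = {-2/7, 3/4}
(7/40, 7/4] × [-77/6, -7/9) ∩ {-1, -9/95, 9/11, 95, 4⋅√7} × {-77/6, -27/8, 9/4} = {9/11} × {-77/6, -27/8}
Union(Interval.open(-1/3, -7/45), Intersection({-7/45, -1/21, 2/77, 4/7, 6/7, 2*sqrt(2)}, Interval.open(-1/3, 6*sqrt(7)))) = Union({-1/21, 2/77, 4/7, 6/7, 2*sqrt(2)}, Interval.Lopen(-1/3, -7/45))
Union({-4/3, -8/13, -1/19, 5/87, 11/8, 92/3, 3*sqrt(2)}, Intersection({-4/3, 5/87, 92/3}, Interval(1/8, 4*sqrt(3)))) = {-4/3, -8/13, -1/19, 5/87, 11/8, 92/3, 3*sqrt(2)}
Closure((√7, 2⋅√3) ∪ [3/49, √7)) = [3/49, 2⋅√3]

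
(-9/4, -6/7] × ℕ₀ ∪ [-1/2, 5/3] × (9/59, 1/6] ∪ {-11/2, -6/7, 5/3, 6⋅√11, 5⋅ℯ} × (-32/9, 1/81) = ((-9/4, -6/7] × ℕ₀) ∪ ([-1/2, 5/3] × (9/59, 1/6]) ∪ ({-11/2, -6/7, 5/3, 6⋅√11, 5⋅ℯ} × (-32/9, 1/81))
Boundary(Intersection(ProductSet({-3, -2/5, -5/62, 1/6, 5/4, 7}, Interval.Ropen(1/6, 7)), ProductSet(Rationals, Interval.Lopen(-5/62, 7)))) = ProductSet({-3, -2/5, -5/62, 1/6, 5/4, 7}, Interval(1/6, 7))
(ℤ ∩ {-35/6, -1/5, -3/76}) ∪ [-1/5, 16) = [-1/5, 16)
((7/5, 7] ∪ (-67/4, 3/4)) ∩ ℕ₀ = {0} ∪ {2, 3, …, 7}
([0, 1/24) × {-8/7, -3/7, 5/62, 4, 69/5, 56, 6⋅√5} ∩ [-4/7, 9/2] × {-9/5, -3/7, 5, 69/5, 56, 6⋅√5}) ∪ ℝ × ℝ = ℝ × ℝ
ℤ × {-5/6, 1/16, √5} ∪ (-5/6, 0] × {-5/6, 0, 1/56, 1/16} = (ℤ × {-5/6, 1/16, √5}) ∪ ((-5/6, 0] × {-5/6, 0, 1/56, 1/16})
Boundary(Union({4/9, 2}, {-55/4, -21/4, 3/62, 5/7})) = {-55/4, -21/4, 3/62, 4/9, 5/7, 2}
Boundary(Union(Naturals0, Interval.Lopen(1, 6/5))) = Union(Complement(Naturals0, Interval.open(1, 6/5)), {6/5})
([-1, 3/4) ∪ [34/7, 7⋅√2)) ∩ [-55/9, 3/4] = [-1, 3/4)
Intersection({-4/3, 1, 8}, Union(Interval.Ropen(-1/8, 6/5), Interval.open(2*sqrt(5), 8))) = {1}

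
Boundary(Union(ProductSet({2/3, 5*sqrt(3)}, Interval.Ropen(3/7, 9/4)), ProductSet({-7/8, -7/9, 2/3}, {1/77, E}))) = Union(ProductSet({2/3, 5*sqrt(3)}, Interval(3/7, 9/4)), ProductSet({-7/8, -7/9, 2/3}, {1/77, E}))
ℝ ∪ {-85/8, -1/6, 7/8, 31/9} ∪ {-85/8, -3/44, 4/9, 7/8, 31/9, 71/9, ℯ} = ℝ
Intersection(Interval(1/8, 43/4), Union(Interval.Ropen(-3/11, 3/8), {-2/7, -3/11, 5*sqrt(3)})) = Union({5*sqrt(3)}, Interval.Ropen(1/8, 3/8))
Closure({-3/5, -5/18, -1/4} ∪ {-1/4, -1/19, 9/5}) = {-3/5, -5/18, -1/4, -1/19, 9/5}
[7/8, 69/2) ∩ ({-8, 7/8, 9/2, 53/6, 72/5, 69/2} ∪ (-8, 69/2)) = [7/8, 69/2)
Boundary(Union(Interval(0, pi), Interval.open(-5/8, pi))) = {-5/8, pi}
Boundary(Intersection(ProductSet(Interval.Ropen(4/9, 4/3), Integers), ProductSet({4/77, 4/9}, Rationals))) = ProductSet({4/9}, Integers)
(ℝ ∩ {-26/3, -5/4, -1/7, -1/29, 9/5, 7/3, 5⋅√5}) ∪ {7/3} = {-26/3, -5/4, -1/7, -1/29, 9/5, 7/3, 5⋅√5}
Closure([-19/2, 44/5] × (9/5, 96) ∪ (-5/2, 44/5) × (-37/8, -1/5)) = ({-5/2, 44/5} × [-37/8, -1/5]) ∪ ([-5/2, 44/5] × {-37/8, -1/5}) ∪ ([-19/2, 44/5] × [9/5, 96]) ∪ ((-5/2, 44/5) × (-37/8, -1/5))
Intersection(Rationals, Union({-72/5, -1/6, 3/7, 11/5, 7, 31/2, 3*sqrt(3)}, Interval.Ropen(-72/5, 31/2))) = Intersection(Interval(-72/5, 31/2), Rationals)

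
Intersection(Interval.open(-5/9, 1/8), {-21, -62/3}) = EmptySet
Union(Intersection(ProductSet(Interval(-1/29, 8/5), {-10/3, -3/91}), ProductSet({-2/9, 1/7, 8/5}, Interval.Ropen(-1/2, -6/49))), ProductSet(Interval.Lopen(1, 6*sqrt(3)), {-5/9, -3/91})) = ProductSet(Interval.Lopen(1, 6*sqrt(3)), {-5/9, -3/91})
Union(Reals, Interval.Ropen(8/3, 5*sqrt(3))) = Interval(-oo, oo)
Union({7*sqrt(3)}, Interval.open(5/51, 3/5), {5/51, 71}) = Union({71, 7*sqrt(3)}, Interval.Ropen(5/51, 3/5))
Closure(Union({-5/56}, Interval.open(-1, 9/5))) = Interval(-1, 9/5)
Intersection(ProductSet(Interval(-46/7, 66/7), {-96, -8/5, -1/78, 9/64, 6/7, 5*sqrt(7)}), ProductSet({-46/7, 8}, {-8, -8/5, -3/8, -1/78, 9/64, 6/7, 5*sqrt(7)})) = ProductSet({-46/7, 8}, {-8/5, -1/78, 9/64, 6/7, 5*sqrt(7)})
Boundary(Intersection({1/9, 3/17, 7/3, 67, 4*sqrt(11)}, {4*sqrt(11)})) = {4*sqrt(11)}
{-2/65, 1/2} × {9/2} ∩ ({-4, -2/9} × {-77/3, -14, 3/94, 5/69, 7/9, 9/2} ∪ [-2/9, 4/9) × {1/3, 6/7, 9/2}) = {-2/65} × {9/2}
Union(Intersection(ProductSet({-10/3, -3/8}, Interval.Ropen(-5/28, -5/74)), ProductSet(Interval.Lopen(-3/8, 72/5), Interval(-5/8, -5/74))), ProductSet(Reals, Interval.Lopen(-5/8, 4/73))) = ProductSet(Reals, Interval.Lopen(-5/8, 4/73))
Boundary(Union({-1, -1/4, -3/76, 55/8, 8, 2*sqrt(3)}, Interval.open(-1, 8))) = {-1, 8}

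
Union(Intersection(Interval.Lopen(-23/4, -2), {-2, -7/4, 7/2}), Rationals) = Rationals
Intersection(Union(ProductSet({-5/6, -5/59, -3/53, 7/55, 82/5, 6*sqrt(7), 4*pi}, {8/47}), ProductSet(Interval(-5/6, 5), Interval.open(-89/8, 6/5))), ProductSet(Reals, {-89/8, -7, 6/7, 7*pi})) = ProductSet(Interval(-5/6, 5), {-7, 6/7})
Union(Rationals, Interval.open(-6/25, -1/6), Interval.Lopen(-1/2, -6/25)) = Union(Interval(-1/2, -1/6), Rationals)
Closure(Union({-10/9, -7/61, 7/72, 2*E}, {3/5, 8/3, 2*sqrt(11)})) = {-10/9, -7/61, 7/72, 3/5, 8/3, 2*sqrt(11), 2*E}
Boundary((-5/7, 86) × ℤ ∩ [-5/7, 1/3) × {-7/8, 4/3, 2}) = [-5/7, 1/3] × {2}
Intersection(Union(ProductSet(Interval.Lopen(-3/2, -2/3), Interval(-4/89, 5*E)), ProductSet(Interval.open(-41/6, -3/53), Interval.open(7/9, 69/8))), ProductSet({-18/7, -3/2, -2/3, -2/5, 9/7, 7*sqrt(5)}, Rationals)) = Union(ProductSet({-2/3}, Intersection(Interval(-4/89, 5*E), Rationals)), ProductSet({-18/7, -3/2, -2/3, -2/5}, Intersection(Interval.open(7/9, 69/8), Rationals)))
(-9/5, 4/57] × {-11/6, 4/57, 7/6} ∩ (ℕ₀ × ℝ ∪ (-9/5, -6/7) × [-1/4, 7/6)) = ((-9/5, -6/7) × {4/57}) ∪ ({0} × {-11/6, 4/57, 7/6})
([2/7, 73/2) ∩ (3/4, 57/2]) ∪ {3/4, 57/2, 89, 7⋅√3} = [3/4, 57/2] ∪ {89}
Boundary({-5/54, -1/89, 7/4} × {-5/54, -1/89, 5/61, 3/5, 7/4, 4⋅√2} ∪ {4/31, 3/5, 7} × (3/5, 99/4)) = ({4/31, 3/5, 7} × [3/5, 99/4]) ∪ ({-5/54, -1/89, 7/4} × {-5/54, -1/89, 5/61, 3/5, 7/4, 4⋅√2})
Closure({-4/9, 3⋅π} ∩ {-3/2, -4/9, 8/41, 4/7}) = {-4/9}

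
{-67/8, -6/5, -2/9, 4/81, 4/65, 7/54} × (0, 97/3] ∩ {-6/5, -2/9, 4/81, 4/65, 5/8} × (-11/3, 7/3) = {-6/5, -2/9, 4/81, 4/65} × (0, 7/3)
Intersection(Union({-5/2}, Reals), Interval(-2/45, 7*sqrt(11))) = Interval(-2/45, 7*sqrt(11))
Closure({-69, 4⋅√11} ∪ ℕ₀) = {-69, 4⋅√11} ∪ ℕ₀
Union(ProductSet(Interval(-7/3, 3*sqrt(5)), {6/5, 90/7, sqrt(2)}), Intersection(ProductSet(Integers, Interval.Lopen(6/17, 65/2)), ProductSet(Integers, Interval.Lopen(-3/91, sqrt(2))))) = Union(ProductSet(Integers, Interval.Lopen(6/17, sqrt(2))), ProductSet(Interval(-7/3, 3*sqrt(5)), {6/5, 90/7, sqrt(2)}))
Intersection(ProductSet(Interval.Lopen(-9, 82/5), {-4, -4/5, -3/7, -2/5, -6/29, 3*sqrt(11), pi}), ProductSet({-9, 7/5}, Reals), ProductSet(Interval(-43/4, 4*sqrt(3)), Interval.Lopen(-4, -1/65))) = ProductSet({7/5}, {-4/5, -3/7, -2/5, -6/29})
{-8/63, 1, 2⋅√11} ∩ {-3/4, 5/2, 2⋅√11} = {2⋅√11}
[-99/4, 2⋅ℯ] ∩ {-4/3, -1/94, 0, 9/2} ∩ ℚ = {-4/3, -1/94, 0, 9/2}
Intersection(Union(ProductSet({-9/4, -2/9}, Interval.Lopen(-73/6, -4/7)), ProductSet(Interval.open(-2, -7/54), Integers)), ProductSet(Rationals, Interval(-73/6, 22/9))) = Union(ProductSet({-9/4, -2/9}, Interval.Lopen(-73/6, -4/7)), ProductSet(Intersection(Interval.open(-2, -7/54), Rationals), Range(-12, 3, 1)))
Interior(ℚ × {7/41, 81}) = ∅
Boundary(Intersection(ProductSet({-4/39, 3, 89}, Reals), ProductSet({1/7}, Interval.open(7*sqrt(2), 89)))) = EmptySet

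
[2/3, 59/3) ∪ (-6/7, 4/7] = (-6/7, 4/7] ∪ [2/3, 59/3)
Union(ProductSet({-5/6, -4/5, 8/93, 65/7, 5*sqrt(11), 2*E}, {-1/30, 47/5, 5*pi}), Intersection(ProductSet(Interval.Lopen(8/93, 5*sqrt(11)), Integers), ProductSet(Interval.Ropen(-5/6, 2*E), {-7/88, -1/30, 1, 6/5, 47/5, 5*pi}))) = Union(ProductSet({-5/6, -4/5, 8/93, 65/7, 5*sqrt(11), 2*E}, {-1/30, 47/5, 5*pi}), ProductSet(Interval.open(8/93, 2*E), {1}))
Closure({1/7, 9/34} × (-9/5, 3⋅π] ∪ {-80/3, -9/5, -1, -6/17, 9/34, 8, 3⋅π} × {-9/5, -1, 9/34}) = ({1/7, 9/34} × [-9/5, 3⋅π]) ∪ ({-80/3, -9/5, -1, -6/17, 9/34, 8, 3⋅π} × {-9/5, -1, 9/34})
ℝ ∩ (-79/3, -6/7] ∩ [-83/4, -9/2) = [-83/4, -9/2)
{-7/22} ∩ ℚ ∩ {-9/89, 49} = ∅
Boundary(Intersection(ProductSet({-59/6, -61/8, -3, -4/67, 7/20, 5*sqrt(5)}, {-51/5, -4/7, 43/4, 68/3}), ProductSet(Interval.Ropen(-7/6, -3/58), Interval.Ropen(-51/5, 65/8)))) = ProductSet({-4/67}, {-51/5, -4/7})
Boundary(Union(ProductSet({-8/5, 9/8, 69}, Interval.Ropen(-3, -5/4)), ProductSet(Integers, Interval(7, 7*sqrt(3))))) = Union(ProductSet({-8/5, 9/8, 69}, Interval(-3, -5/4)), ProductSet(Integers, Interval(7, 7*sqrt(3))))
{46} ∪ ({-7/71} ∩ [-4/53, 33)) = {46}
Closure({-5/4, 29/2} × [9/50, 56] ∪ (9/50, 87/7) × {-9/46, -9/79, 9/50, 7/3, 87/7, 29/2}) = ({-5/4, 29/2} × [9/50, 56]) ∪ ([9/50, 87/7] × {-9/46, -9/79, 9/50, 7/3, 87/7, 29/2})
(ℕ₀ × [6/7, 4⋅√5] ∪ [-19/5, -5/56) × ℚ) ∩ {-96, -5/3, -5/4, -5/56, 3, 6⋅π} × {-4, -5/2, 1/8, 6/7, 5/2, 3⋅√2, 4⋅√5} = ({-5/3, -5/4} × {-4, -5/2, 1/8, 6/7, 5/2}) ∪ ({3} × {6/7, 5/2, 3⋅√2, 4⋅√5})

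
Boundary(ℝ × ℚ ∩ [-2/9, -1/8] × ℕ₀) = [-2/9, -1/8] × ℕ₀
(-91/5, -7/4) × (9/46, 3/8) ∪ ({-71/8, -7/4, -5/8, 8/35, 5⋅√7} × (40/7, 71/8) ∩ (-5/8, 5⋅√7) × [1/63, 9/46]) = (-91/5, -7/4) × (9/46, 3/8)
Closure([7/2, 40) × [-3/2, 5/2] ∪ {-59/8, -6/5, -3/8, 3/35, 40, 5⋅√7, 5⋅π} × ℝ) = ([7/2, 40] × [-3/2, 5/2]) ∪ ({-59/8, -6/5, -3/8, 3/35, 40, 5⋅√7, 5⋅π} × (-∞, ∞))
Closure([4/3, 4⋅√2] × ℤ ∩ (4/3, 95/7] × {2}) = [4/3, 4⋅√2] × {2}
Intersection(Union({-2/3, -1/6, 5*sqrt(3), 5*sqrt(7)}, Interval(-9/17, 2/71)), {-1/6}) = {-1/6}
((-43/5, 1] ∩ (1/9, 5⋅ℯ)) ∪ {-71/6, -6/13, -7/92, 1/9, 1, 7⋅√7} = {-71/6, -6/13, -7/92, 7⋅√7} ∪ [1/9, 1]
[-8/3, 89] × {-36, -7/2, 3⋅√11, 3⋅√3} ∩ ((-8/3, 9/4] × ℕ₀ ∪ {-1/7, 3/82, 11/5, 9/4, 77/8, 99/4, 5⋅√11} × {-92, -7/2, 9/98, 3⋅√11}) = {-1/7, 3/82, 11/5, 9/4, 77/8, 99/4, 5⋅√11} × {-7/2, 3⋅√11}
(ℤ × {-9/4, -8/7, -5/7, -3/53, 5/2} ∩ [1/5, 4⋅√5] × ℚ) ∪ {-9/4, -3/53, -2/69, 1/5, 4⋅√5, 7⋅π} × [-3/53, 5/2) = ({1, 2, …, 8} × {-9/4, -8/7, -5/7, -3/53, 5/2}) ∪ ({-9/4, -3/53, -2/69, 1/5, 4⋅√5, 7⋅π} × [-3/53, 5/2))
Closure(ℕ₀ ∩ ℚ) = ℕ₀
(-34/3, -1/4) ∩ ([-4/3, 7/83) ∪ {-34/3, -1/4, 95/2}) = [-4/3, -1/4)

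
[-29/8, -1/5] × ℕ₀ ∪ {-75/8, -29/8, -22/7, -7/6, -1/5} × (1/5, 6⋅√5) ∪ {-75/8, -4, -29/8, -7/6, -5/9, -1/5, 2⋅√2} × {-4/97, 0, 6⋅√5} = ([-29/8, -1/5] × ℕ₀) ∪ ({-75/8, -29/8, -22/7, -7/6, -1/5} × (1/5, 6⋅√5)) ∪ ({-75/8, -4, -29/8, -7/6, -5/9, -1/5, 2⋅√2} × {-4/97, 0, 6⋅√5})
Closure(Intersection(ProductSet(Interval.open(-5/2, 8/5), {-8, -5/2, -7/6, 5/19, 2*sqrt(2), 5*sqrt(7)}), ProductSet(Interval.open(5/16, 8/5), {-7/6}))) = ProductSet(Interval(5/16, 8/5), {-7/6})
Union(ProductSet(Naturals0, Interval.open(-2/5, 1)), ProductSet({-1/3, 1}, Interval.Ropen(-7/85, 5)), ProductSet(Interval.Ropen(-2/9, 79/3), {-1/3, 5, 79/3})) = Union(ProductSet({-1/3, 1}, Interval.Ropen(-7/85, 5)), ProductSet(Interval.Ropen(-2/9, 79/3), {-1/3, 5, 79/3}), ProductSet(Naturals0, Interval.open(-2/5, 1)))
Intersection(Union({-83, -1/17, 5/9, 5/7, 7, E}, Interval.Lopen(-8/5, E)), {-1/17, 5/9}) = {-1/17, 5/9}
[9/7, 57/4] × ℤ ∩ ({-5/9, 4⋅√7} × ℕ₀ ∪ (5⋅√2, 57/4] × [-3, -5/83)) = ({4⋅√7} × ℕ₀) ∪ ((5⋅√2, 57/4] × {-3, -2, -1})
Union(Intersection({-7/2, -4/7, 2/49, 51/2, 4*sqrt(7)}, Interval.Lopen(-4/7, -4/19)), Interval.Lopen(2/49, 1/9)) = Interval.Lopen(2/49, 1/9)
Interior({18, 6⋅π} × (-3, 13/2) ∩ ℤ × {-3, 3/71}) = ∅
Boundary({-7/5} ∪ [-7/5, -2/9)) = {-7/5, -2/9}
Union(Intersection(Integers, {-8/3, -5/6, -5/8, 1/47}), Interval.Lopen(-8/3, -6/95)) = Interval.Lopen(-8/3, -6/95)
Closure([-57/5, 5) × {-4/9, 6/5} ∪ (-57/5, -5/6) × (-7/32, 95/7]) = ({-57/5, -5/6} × [-7/32, 95/7]) ∪ ([-57/5, -5/6] × {-7/32, 95/7}) ∪ ([-57/5, 5] × {-4/9, 6/5}) ∪ ((-57/5, -5/6) × (-7/32, 95/7])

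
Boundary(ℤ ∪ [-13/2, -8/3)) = {-13/2, -8/3} ∪ (ℤ \ (-13/2, -8/3))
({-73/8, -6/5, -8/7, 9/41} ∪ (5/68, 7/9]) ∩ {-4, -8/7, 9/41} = {-8/7, 9/41}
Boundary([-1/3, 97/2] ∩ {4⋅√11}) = {4⋅√11}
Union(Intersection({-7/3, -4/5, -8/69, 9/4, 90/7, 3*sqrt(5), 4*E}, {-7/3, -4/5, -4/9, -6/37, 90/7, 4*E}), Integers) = Union({-7/3, -4/5, 90/7, 4*E}, Integers)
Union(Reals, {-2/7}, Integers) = Reals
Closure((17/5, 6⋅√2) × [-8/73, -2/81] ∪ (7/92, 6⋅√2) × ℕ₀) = ([17/5, 6⋅√2] × [-8/73, -2/81]) ∪ ([7/92, 6⋅√2] × (ℕ₀ ∪ (ℕ₀ \ (-8/73, -2/81))))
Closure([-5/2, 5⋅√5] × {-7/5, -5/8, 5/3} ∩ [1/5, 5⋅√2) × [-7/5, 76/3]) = [1/5, 5⋅√2] × {-7/5, -5/8, 5/3}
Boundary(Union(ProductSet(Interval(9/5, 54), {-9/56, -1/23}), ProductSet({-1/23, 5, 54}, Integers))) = Union(ProductSet({-1/23, 5, 54}, Integers), ProductSet(Interval(9/5, 54), {-9/56, -1/23}))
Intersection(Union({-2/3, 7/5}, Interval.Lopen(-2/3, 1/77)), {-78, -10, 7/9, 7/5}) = {7/5}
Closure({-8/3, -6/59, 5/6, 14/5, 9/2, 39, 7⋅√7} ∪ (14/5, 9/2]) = {-8/3, -6/59, 5/6, 39, 7⋅√7} ∪ [14/5, 9/2]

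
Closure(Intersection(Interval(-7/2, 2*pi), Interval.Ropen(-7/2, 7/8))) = Interval(-7/2, 7/8)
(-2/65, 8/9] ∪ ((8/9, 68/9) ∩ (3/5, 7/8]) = (-2/65, 8/9]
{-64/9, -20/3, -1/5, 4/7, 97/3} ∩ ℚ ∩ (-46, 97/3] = {-64/9, -20/3, -1/5, 4/7, 97/3}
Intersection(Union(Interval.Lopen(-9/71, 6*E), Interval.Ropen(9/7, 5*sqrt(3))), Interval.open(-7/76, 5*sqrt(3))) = Interval.open(-7/76, 5*sqrt(3))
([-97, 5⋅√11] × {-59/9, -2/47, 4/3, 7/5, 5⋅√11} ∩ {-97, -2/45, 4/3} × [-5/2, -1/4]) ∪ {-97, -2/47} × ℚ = {-97, -2/47} × ℚ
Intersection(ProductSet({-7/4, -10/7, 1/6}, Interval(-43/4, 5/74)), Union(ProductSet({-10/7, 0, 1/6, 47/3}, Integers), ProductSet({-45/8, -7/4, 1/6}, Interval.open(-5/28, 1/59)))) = Union(ProductSet({-7/4, 1/6}, Interval.open(-5/28, 1/59)), ProductSet({-10/7, 1/6}, Range(-10, 1, 1)))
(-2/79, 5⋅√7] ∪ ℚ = ℚ ∪ [-2/79, 5⋅√7]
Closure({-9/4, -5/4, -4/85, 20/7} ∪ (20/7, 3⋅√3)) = {-9/4, -5/4, -4/85} ∪ [20/7, 3⋅√3]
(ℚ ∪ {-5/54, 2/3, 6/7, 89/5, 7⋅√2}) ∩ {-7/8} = {-7/8}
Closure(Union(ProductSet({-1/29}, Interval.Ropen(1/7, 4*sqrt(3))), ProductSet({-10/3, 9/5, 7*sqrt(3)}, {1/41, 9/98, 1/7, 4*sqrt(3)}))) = Union(ProductSet({-1/29}, Interval(1/7, 4*sqrt(3))), ProductSet({-10/3, 9/5, 7*sqrt(3)}, {1/41, 9/98, 1/7, 4*sqrt(3)}))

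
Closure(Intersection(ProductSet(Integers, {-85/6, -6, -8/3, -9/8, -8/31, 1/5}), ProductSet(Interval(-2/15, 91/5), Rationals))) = ProductSet(Range(0, 19, 1), {-85/6, -6, -8/3, -9/8, -8/31, 1/5})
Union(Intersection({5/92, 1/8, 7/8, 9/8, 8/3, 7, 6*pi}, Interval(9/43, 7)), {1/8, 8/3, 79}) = {1/8, 7/8, 9/8, 8/3, 7, 79}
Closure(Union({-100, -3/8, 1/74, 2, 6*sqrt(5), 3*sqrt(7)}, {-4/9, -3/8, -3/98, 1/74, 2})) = {-100, -4/9, -3/8, -3/98, 1/74, 2, 6*sqrt(5), 3*sqrt(7)}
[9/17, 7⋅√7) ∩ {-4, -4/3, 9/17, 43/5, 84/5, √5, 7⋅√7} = {9/17, 43/5, 84/5, √5}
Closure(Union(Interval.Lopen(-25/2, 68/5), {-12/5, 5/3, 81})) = Union({81}, Interval(-25/2, 68/5))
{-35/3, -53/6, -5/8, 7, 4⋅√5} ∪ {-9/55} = {-35/3, -53/6, -5/8, -9/55, 7, 4⋅√5}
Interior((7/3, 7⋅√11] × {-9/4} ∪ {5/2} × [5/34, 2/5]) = ∅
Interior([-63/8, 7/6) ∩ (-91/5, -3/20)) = (-63/8, -3/20)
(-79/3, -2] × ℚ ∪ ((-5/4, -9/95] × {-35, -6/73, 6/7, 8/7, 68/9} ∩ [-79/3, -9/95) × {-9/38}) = (-79/3, -2] × ℚ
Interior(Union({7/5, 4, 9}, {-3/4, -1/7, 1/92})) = EmptySet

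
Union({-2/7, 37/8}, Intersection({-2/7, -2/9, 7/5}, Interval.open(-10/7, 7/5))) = {-2/7, -2/9, 37/8}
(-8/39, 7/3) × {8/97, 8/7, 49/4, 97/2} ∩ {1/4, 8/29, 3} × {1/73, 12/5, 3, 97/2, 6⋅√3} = {1/4, 8/29} × {97/2}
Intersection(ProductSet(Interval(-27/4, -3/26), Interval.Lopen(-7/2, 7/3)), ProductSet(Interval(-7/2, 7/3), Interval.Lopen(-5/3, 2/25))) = ProductSet(Interval(-7/2, -3/26), Interval.Lopen(-5/3, 2/25))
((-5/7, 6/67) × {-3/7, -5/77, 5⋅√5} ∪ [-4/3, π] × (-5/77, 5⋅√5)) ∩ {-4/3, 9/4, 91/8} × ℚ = {-4/3, 9/4} × (ℚ ∩ (-5/77, 5⋅√5))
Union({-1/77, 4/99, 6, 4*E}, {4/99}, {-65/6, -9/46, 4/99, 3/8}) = {-65/6, -9/46, -1/77, 4/99, 3/8, 6, 4*E}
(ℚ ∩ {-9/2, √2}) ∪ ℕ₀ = {-9/2} ∪ ℕ₀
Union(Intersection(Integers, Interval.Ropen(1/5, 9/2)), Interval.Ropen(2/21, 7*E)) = Union(Interval.Ropen(2/21, 7*E), Range(1, 5, 1))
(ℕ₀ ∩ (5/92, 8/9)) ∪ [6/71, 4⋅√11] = [6/71, 4⋅√11]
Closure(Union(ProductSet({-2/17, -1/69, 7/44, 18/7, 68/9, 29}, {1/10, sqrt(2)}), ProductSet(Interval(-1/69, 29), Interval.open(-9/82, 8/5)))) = Union(ProductSet({-2/17, -1/69, 7/44, 18/7, 68/9, 29}, {1/10, sqrt(2)}), ProductSet(Interval(-1/69, 29), Interval(-9/82, 8/5)))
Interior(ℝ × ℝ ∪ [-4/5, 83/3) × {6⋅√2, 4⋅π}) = ℝ × ℝ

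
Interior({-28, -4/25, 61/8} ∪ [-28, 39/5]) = (-28, 39/5)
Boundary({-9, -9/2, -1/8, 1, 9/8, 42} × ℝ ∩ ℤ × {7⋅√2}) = {-9, 1, 42} × {7⋅√2}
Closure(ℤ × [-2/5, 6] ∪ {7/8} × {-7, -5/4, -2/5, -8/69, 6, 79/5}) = (ℤ × [-2/5, 6]) ∪ ({7/8} × {-7, -5/4, -2/5, -8/69, 6, 79/5})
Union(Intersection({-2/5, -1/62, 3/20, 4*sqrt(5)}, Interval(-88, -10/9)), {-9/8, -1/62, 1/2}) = {-9/8, -1/62, 1/2}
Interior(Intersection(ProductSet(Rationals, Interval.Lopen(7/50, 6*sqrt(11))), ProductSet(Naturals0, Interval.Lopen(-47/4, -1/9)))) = EmptySet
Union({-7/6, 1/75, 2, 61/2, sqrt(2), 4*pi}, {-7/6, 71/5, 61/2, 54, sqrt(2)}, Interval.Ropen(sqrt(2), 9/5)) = Union({-7/6, 1/75, 2, 71/5, 61/2, 54, 4*pi}, Interval.Ropen(sqrt(2), 9/5))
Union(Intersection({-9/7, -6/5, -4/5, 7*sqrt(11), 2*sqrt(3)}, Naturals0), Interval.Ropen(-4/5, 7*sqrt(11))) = Interval.Ropen(-4/5, 7*sqrt(11))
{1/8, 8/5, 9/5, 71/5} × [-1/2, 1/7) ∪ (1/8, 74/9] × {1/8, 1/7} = ((1/8, 74/9] × {1/8, 1/7}) ∪ ({1/8, 8/5, 9/5, 71/5} × [-1/2, 1/7))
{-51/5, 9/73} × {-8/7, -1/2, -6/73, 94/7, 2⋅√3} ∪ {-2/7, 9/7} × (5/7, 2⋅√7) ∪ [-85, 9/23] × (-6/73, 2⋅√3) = ({-2/7, 9/7} × (5/7, 2⋅√7)) ∪ ({-51/5, 9/73} × {-8/7, -1/2, -6/73, 94/7, 2⋅√3}) ∪ ([-85, 9/23] × (-6/73, 2⋅√3))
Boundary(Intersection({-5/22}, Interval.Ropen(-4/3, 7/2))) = {-5/22}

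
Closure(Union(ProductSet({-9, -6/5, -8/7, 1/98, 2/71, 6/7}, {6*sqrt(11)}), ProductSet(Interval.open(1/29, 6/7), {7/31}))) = Union(ProductSet({-9, -6/5, -8/7, 1/98, 2/71, 6/7}, {6*sqrt(11)}), ProductSet(Interval(1/29, 6/7), {7/31}))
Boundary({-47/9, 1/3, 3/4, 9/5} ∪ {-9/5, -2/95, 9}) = {-47/9, -9/5, -2/95, 1/3, 3/4, 9/5, 9}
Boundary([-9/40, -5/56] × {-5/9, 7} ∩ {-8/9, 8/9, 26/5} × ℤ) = ∅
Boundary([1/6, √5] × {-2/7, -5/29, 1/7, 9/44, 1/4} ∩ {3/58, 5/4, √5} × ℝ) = {5/4, √5} × {-2/7, -5/29, 1/7, 9/44, 1/4}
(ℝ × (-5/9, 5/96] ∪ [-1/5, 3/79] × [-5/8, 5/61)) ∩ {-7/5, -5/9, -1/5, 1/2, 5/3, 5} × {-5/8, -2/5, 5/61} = ({-1/5} × {-5/8, -2/5}) ∪ ({-7/5, -5/9, -1/5, 1/2, 5/3, 5} × {-2/5})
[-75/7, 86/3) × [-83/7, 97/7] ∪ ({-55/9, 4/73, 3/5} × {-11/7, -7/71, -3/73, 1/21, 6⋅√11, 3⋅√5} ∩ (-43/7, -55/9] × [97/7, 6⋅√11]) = ({-55/9} × {6⋅√11}) ∪ ([-75/7, 86/3) × [-83/7, 97/7])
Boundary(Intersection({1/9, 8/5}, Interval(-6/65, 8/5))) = {1/9, 8/5}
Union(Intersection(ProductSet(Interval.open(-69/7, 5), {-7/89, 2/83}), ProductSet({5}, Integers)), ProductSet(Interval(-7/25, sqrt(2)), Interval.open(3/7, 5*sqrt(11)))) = ProductSet(Interval(-7/25, sqrt(2)), Interval.open(3/7, 5*sqrt(11)))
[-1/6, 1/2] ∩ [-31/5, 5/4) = [-1/6, 1/2]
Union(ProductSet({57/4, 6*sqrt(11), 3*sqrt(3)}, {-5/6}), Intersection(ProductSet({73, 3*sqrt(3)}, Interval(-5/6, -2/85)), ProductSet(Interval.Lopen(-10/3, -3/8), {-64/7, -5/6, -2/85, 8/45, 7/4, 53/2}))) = ProductSet({57/4, 6*sqrt(11), 3*sqrt(3)}, {-5/6})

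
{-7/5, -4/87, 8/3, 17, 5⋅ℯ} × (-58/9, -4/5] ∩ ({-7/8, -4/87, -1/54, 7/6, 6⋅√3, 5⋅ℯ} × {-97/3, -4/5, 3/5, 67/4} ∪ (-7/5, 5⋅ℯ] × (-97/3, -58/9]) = {-4/87, 5⋅ℯ} × {-4/5}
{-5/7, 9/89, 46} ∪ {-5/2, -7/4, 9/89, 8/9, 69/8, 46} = {-5/2, -7/4, -5/7, 9/89, 8/9, 69/8, 46}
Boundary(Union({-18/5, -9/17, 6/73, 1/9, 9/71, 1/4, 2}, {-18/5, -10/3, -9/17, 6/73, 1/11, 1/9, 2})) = {-18/5, -10/3, -9/17, 6/73, 1/11, 1/9, 9/71, 1/4, 2}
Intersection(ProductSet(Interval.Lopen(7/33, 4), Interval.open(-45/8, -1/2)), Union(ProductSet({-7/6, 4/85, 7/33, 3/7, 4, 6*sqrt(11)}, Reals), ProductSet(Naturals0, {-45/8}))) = ProductSet({3/7, 4}, Interval.open(-45/8, -1/2))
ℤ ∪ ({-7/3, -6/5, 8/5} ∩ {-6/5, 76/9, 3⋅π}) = ℤ ∪ {-6/5}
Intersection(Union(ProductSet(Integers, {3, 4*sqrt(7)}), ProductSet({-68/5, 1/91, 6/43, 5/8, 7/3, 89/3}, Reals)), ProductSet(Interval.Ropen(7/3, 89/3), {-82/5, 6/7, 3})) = Union(ProductSet({7/3}, {-82/5, 6/7, 3}), ProductSet(Range(3, 30, 1), {3}))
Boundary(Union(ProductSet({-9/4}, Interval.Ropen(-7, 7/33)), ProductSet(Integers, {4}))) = Union(ProductSet({-9/4}, Interval(-7, 7/33)), ProductSet(Integers, {4}))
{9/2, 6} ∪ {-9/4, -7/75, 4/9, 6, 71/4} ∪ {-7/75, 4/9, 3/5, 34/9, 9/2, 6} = {-9/4, -7/75, 4/9, 3/5, 34/9, 9/2, 6, 71/4}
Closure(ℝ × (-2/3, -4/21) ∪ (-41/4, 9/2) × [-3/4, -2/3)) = (ℝ × [-2/3, -4/21]) ∪ ({-41/4, 9/2} × [-3/4, -2/3]) ∪ ([-41/4, 9/2] × {-3/4, -2/3}) ∪ ((-41/4, 9/2) × [-3/4, -2/3))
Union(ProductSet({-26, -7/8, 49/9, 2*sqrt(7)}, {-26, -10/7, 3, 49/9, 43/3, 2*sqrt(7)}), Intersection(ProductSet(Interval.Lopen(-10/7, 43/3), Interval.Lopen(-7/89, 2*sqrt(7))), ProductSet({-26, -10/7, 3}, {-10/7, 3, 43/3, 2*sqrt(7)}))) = Union(ProductSet({3}, {3, 2*sqrt(7)}), ProductSet({-26, -7/8, 49/9, 2*sqrt(7)}, {-26, -10/7, 3, 49/9, 43/3, 2*sqrt(7)}))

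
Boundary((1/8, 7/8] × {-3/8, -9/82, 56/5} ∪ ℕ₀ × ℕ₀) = (ℕ₀ × ℕ₀) ∪ ([1/8, 7/8] × {-3/8, -9/82, 56/5})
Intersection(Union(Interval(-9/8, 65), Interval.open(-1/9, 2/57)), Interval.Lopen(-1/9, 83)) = Interval.Lopen(-1/9, 65)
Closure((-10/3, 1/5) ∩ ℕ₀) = {0}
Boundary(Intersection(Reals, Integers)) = Integers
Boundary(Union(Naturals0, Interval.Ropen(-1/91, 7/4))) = Union(Complement(Naturals0, Interval.open(-1/91, 7/4)), {-1/91, 7/4})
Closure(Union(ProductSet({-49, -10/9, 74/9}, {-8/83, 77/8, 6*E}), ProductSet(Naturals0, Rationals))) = Union(ProductSet({-49, -10/9, 74/9}, {-8/83, 77/8, 6*E}), ProductSet(Naturals0, Reals))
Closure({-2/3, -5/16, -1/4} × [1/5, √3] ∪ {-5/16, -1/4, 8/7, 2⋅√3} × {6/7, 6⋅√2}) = ({-2/3, -5/16, -1/4} × [1/5, √3]) ∪ ({-5/16, -1/4, 8/7, 2⋅√3} × {6/7, 6⋅√2})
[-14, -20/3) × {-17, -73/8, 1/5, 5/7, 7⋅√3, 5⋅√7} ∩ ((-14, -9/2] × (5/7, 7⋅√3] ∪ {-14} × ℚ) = ({-14} × {-17, -73/8, 1/5, 5/7}) ∪ ((-14, -20/3) × {7⋅√3})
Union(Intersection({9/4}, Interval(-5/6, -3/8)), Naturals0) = Naturals0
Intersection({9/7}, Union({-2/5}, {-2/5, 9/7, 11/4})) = {9/7}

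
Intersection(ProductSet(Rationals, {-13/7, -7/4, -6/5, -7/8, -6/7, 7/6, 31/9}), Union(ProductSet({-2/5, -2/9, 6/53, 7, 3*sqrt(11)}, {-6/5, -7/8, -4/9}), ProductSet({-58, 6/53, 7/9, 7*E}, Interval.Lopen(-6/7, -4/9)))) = ProductSet({-2/5, -2/9, 6/53, 7}, {-6/5, -7/8})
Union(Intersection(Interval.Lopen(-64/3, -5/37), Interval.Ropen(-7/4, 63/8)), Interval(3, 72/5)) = Union(Interval(-7/4, -5/37), Interval(3, 72/5))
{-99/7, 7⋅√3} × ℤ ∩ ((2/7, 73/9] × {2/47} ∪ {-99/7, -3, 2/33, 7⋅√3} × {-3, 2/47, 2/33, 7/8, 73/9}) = {-99/7, 7⋅√3} × {-3}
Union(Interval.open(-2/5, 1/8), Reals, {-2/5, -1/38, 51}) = Interval(-oo, oo)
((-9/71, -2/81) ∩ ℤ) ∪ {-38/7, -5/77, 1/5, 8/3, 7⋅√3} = {-38/7, -5/77, 1/5, 8/3, 7⋅√3}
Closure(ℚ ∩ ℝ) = ℝ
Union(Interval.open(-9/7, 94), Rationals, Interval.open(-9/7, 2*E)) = Union(Interval(-9/7, 94), Rationals)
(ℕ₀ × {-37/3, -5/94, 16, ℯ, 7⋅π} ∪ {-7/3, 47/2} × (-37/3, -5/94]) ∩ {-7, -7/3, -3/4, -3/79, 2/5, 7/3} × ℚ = {-7/3} × (ℚ ∩ (-37/3, -5/94])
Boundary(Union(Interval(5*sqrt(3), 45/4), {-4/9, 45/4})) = {-4/9, 45/4, 5*sqrt(3)}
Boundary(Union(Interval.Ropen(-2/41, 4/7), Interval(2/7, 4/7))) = {-2/41, 4/7}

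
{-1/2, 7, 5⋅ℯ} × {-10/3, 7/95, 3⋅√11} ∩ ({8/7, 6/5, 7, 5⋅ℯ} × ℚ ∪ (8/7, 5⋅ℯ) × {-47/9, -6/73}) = {7, 5⋅ℯ} × {-10/3, 7/95}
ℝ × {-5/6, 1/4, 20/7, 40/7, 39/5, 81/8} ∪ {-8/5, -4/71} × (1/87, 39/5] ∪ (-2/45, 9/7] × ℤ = ((-2/45, 9/7] × ℤ) ∪ ({-8/5, -4/71} × (1/87, 39/5]) ∪ (ℝ × {-5/6, 1/4, 20/7, 40/7, 39/5, 81/8})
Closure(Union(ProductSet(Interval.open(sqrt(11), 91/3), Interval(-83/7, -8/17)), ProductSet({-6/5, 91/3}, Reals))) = Union(ProductSet({-6/5, 91/3}, Reals), ProductSet(Interval(sqrt(11), 91/3), Interval(-83/7, -8/17)))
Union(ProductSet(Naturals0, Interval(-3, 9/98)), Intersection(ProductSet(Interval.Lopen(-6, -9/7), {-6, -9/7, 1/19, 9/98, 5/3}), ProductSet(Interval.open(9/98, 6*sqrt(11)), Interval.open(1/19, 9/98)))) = ProductSet(Naturals0, Interval(-3, 9/98))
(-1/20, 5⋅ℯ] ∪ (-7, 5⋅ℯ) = (-7, 5⋅ℯ]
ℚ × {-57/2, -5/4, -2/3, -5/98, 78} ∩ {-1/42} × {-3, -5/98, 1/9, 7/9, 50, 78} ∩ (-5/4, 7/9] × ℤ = {-1/42} × {78}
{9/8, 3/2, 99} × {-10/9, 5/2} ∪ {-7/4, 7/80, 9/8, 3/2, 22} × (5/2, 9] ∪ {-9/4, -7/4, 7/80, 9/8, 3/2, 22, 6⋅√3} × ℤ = ({9/8, 3/2, 99} × {-10/9, 5/2}) ∪ ({-7/4, 7/80, 9/8, 3/2, 22} × (5/2, 9]) ∪ ({-9/4, -7/4, 7/80, 9/8, 3/2, 22, 6⋅√3} × ℤ)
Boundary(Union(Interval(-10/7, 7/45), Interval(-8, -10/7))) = {-8, 7/45}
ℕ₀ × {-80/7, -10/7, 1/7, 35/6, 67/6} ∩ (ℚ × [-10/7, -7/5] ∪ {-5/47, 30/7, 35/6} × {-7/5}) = ℕ₀ × {-10/7}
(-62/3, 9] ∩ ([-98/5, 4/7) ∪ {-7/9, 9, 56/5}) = [-98/5, 4/7) ∪ {9}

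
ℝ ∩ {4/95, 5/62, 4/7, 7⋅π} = {4/95, 5/62, 4/7, 7⋅π}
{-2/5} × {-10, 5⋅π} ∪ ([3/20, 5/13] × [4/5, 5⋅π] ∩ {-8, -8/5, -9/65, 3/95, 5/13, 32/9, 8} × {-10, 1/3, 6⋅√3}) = ({-2/5} × {-10, 5⋅π}) ∪ ({5/13} × {6⋅√3})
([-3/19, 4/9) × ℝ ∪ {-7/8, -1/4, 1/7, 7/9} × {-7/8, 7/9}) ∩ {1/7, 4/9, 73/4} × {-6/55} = {1/7} × {-6/55}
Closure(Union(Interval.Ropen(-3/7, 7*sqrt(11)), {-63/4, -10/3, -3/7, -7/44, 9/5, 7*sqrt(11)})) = Union({-63/4, -10/3}, Interval(-3/7, 7*sqrt(11)))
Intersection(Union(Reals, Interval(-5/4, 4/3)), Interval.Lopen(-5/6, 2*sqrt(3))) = Interval.Lopen(-5/6, 2*sqrt(3))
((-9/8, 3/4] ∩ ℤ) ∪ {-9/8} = {-9/8} ∪ {-1, 0}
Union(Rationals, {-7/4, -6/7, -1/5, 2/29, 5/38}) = Rationals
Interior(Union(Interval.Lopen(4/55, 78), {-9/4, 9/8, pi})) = Interval.open(4/55, 78)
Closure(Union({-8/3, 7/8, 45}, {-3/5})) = {-8/3, -3/5, 7/8, 45}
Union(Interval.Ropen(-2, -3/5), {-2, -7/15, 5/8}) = Union({-7/15, 5/8}, Interval.Ropen(-2, -3/5))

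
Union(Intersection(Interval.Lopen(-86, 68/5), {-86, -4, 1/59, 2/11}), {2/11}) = {-4, 1/59, 2/11}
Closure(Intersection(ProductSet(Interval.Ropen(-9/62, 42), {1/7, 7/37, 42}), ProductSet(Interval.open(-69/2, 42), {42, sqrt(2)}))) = ProductSet(Interval(-9/62, 42), {42})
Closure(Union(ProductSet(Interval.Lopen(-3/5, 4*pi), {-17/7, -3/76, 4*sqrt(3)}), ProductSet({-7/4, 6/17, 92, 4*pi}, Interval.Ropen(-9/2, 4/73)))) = Union(ProductSet({-7/4, 6/17, 92, 4*pi}, Interval(-9/2, 4/73)), ProductSet(Interval(-3/5, 4*pi), {-17/7, -3/76, 4*sqrt(3)}))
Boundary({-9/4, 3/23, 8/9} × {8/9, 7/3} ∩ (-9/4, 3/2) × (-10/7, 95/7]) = {3/23, 8/9} × {8/9, 7/3}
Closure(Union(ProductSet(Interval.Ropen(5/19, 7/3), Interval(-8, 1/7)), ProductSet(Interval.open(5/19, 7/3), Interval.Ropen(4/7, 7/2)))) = Union(ProductSet({5/19, 7/3}, Union(Interval(-8, 1/7), Interval(4/7, 7/2))), ProductSet(Interval(5/19, 7/3), {-8, 1/7, 4/7, 7/2}), ProductSet(Interval.Ropen(5/19, 7/3), Interval(-8, 1/7)), ProductSet(Interval.open(5/19, 7/3), Interval.Ropen(4/7, 7/2)))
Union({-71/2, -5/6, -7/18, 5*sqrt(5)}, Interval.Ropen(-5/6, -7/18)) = Union({-71/2, 5*sqrt(5)}, Interval(-5/6, -7/18))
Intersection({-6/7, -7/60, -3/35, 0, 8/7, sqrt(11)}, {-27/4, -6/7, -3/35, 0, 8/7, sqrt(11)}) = {-6/7, -3/35, 0, 8/7, sqrt(11)}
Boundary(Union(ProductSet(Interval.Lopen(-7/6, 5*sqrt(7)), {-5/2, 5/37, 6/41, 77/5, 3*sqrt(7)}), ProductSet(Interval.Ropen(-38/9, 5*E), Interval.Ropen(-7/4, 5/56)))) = Union(ProductSet({-38/9, 5*E}, Interval(-7/4, 5/56)), ProductSet(Interval(-38/9, 5*E), {-7/4, 5/56}), ProductSet(Interval(-7/6, 5*sqrt(7)), {-5/2, 5/37, 6/41, 77/5, 3*sqrt(7)}))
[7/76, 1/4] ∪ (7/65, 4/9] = [7/76, 4/9]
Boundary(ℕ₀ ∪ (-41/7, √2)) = {-41/7, √2} ∪ (ℕ₀ \ (-41/7, √2))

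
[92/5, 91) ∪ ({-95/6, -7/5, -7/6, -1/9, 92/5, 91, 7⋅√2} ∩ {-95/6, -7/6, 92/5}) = {-95/6, -7/6} ∪ [92/5, 91)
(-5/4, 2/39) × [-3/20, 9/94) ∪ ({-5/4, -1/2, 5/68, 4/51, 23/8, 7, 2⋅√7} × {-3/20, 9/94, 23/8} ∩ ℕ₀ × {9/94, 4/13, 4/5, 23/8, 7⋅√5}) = ({7} × {9/94, 23/8}) ∪ ((-5/4, 2/39) × [-3/20, 9/94))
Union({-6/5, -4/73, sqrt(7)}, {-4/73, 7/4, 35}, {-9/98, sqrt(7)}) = {-6/5, -9/98, -4/73, 7/4, 35, sqrt(7)}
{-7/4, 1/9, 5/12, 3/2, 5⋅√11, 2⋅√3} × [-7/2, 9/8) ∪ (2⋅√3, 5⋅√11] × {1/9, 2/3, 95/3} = ((2⋅√3, 5⋅√11] × {1/9, 2/3, 95/3}) ∪ ({-7/4, 1/9, 5/12, 3/2, 5⋅√11, 2⋅√3} × [-7/2, 9/8))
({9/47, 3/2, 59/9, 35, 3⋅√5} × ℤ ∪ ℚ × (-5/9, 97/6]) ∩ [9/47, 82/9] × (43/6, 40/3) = ((ℚ ∩ [9/47, 82/9]) × (43/6, 40/3)) ∪ ({9/47, 3/2, 59/9, 3⋅√5} × {8, 9, …, 13})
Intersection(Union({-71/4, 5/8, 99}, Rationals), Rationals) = Rationals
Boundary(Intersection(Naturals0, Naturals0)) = Naturals0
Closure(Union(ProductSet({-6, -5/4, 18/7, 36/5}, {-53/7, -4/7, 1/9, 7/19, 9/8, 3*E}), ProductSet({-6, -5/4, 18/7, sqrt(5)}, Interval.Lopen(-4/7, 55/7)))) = Union(ProductSet({-6, -5/4, 18/7, 36/5}, {-53/7, -4/7, 1/9, 7/19, 9/8, 3*E}), ProductSet({-6, -5/4, 18/7, sqrt(5)}, Interval(-4/7, 55/7)))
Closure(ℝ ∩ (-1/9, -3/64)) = [-1/9, -3/64]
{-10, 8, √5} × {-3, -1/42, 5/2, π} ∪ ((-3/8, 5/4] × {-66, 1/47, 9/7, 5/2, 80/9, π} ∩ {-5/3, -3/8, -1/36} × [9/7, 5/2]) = ({-1/36} × {9/7, 5/2}) ∪ ({-10, 8, √5} × {-3, -1/42, 5/2, π})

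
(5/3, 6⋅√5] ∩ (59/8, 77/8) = (59/8, 77/8)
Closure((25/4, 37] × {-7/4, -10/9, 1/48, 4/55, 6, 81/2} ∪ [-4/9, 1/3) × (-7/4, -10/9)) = ({-4/9, 1/3} × [-7/4, -10/9]) ∪ ([-4/9, 1/3] × {-7/4, -10/9}) ∪ ([-4/9, 1/3) × (-7/4, -10/9)) ∪ ([25/4, 37] × {-7/4, -10/9, 1/48, 4/55, 6, 81/2})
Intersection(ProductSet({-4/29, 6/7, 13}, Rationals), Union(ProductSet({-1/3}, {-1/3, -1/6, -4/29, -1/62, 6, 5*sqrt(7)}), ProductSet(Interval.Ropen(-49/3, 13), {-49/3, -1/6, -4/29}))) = ProductSet({-4/29, 6/7}, {-49/3, -1/6, -4/29})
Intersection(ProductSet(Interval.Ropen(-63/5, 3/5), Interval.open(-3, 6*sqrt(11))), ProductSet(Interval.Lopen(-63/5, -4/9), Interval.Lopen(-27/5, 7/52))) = ProductSet(Interval.Lopen(-63/5, -4/9), Interval.Lopen(-3, 7/52))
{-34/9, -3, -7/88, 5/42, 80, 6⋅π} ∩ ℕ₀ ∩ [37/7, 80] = {80}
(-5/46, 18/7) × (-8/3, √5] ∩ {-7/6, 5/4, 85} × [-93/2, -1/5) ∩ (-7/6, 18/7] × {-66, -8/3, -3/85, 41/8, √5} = ∅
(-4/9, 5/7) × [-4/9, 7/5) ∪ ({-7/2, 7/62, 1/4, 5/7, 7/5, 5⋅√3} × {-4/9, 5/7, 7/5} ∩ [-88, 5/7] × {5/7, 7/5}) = ({-7/2, 7/62, 1/4, 5/7} × {5/7, 7/5}) ∪ ((-4/9, 5/7) × [-4/9, 7/5))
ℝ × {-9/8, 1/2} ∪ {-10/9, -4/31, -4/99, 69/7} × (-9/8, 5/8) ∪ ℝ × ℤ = (ℝ × (ℤ ∪ {-9/8, 1/2})) ∪ ({-10/9, -4/31, -4/99, 69/7} × (-9/8, 5/8))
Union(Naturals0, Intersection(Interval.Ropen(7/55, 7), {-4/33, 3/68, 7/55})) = Union({7/55}, Naturals0)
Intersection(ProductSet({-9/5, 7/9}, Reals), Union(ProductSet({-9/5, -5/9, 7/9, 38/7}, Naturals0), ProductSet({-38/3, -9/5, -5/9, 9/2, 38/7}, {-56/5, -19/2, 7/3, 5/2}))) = Union(ProductSet({-9/5}, {-56/5, -19/2, 7/3, 5/2}), ProductSet({-9/5, 7/9}, Naturals0))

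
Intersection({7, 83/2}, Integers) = {7}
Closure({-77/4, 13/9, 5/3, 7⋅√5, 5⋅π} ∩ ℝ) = {-77/4, 13/9, 5/3, 7⋅√5, 5⋅π}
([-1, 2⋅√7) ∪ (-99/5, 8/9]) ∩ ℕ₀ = {0, 1, …, 5}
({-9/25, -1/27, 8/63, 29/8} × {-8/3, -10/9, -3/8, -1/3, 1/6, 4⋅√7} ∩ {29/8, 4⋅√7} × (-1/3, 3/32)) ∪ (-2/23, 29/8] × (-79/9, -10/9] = (-2/23, 29/8] × (-79/9, -10/9]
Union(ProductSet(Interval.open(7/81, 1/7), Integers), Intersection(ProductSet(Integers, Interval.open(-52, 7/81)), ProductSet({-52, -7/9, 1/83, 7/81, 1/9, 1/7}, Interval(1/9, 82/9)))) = ProductSet(Interval.open(7/81, 1/7), Integers)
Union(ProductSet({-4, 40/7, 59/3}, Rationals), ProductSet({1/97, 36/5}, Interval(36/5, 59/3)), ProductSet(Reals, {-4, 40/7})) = Union(ProductSet({1/97, 36/5}, Interval(36/5, 59/3)), ProductSet({-4, 40/7, 59/3}, Rationals), ProductSet(Reals, {-4, 40/7}))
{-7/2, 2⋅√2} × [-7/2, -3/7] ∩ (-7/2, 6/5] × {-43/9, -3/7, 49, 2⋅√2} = ∅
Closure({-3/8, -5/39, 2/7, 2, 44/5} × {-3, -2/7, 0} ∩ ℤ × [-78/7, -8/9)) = {2} × {-3}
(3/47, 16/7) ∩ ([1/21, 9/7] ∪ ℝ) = (3/47, 16/7)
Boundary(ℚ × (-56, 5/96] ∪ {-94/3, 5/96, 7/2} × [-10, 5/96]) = ℝ × [-56, 5/96]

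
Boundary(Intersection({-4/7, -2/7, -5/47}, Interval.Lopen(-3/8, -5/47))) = {-2/7, -5/47}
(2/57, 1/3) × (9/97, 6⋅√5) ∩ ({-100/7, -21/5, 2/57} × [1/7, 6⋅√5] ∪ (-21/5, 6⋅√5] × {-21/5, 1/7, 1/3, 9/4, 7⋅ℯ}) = (2/57, 1/3) × {1/7, 1/3, 9/4}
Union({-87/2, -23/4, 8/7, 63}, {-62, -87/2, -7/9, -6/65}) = {-62, -87/2, -23/4, -7/9, -6/65, 8/7, 63}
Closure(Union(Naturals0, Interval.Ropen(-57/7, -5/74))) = Union(Complement(Naturals0, Interval.open(-57/7, -5/74)), Interval(-57/7, -5/74), Naturals0)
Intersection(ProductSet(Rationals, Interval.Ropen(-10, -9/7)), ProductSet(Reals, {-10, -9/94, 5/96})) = ProductSet(Rationals, {-10})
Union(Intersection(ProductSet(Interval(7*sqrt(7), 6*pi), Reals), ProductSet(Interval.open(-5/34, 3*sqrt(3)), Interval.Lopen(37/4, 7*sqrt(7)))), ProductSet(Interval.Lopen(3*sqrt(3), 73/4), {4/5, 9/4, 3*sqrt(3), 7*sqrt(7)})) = ProductSet(Interval.Lopen(3*sqrt(3), 73/4), {4/5, 9/4, 3*sqrt(3), 7*sqrt(7)})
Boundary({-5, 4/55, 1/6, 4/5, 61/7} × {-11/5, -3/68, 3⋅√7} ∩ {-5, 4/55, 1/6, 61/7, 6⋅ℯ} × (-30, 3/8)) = {-5, 4/55, 1/6, 61/7} × {-11/5, -3/68}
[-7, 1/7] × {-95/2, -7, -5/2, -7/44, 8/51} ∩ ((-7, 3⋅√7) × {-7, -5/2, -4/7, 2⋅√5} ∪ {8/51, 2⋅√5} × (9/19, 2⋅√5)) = (-7, 1/7] × {-7, -5/2}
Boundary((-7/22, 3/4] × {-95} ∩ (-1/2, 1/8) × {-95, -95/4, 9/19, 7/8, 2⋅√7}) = [-7/22, 1/8] × {-95}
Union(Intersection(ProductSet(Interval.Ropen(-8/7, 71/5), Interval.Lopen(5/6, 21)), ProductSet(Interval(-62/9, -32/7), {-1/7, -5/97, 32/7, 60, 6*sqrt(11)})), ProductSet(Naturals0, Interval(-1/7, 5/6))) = ProductSet(Naturals0, Interval(-1/7, 5/6))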